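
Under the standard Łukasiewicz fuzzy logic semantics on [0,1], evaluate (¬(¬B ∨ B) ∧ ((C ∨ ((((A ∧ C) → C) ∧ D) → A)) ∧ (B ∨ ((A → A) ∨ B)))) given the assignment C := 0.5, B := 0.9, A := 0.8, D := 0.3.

¬B: Łukasiewicz ¬ gives 1 − 0.9 = 0.1
(¬B ∨ B) = max(0.1, 0.9) = 0.9
¬(¬B ∨ B): Łukasiewicz ¬ gives 1 − 0.9 = 0.1
(A ∧ C) = min(0.8, 0.5) = 0.5
((A ∧ C) → C): min(1, 1 − 0.5 + 0.5) = 1
(((A ∧ C) → C) ∧ D) = min(1, 0.3) = 0.3
((((A ∧ C) → C) ∧ D) → A): min(1, 1 − 0.3 + 0.8) = 1
(C ∨ ((((A ∧ C) → C) ∧ D) → A)) = max(0.5, 1) = 1
(A → A): min(1, 1 − 0.8 + 0.8) = 1
((A → A) ∨ B) = max(1, 0.9) = 1
(B ∨ ((A → A) ∨ B)) = max(0.9, 1) = 1
((C ∨ ((((A ∧ C) → C) ∧ D) → A)) ∧ (B ∨ ((A → A) ∨ B))) = min(1, 1) = 1
(¬(¬B ∨ B) ∧ ((C ∨ ((((A ∧ C) → C) ∧ D) → A)) ∧ (B ∨ ((A → A) ∨ B)))) = min(0.1, 1) = 0.1

0.10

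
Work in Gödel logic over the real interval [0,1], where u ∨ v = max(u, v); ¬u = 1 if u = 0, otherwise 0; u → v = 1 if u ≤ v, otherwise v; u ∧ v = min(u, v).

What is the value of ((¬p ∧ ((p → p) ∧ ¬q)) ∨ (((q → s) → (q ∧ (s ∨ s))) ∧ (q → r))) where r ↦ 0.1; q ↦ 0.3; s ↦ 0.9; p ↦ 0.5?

¬p: Gödel ¬ of 0.5 = 0 (operand ≠ 0)
(p → p): 0.5 ≤ 0.5, so result = 1
¬q: Gödel ¬ of 0.3 = 0 (operand ≠ 0)
((p → p) ∧ ¬q) = min(1, 0) = 0
(¬p ∧ ((p → p) ∧ ¬q)) = min(0, 0) = 0
(q → s): 0.3 ≤ 0.9, so result = 1
(s ∨ s) = max(0.9, 0.9) = 0.9
(q ∧ (s ∨ s)) = min(0.3, 0.9) = 0.3
((q → s) → (q ∧ (s ∨ s))): 1 > 0.3, so result = 0.3
(q → r): 0.3 > 0.1, so result = 0.1
(((q → s) → (q ∧ (s ∨ s))) ∧ (q → r)) = min(0.3, 0.1) = 0.1
((¬p ∧ ((p → p) ∧ ¬q)) ∨ (((q → s) → (q ∧ (s ∨ s))) ∧ (q → r))) = max(0, 0.1) = 0.1

0.10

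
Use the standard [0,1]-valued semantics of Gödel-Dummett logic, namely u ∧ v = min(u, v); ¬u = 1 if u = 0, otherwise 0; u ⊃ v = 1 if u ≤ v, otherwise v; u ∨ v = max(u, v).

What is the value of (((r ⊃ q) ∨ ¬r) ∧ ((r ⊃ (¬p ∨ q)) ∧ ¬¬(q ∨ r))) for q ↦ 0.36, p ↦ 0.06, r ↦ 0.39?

0.36

(r ⊃ q): 0.39 > 0.36, so result = 0.36
¬r: Gödel ¬ of 0.39 = 0 (operand ≠ 0)
((r ⊃ q) ∨ ¬r) = max(0.36, 0) = 0.36
¬p: Gödel ¬ of 0.06 = 0 (operand ≠ 0)
(¬p ∨ q) = max(0, 0.36) = 0.36
(r ⊃ (¬p ∨ q)): 0.39 > 0.36, so result = 0.36
(q ∨ r) = max(0.36, 0.39) = 0.39
¬(q ∨ r): Gödel ¬ of 0.39 = 0 (operand ≠ 0)
¬¬(q ∨ r): Gödel ¬ of 0 = 1 (operand is 0)
((r ⊃ (¬p ∨ q)) ∧ ¬¬(q ∨ r)) = min(0.36, 1) = 0.36
(((r ⊃ q) ∨ ¬r) ∧ ((r ⊃ (¬p ∨ q)) ∧ ¬¬(q ∨ r))) = min(0.36, 0.36) = 0.36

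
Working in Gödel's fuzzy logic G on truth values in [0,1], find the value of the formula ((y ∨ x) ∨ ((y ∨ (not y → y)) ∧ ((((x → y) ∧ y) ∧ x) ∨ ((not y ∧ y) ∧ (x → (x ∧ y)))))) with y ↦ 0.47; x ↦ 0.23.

0.47

(y ∨ x) = max(0.47, 0.23) = 0.47
not y: Gödel ¬ of 0.47 = 0 (operand ≠ 0)
(not y → y): 0 ≤ 0.47, so result = 1
(y ∨ (not y → y)) = max(0.47, 1) = 1
(x → y): 0.23 ≤ 0.47, so result = 1
((x → y) ∧ y) = min(1, 0.47) = 0.47
(((x → y) ∧ y) ∧ x) = min(0.47, 0.23) = 0.23
not y: Gödel ¬ of 0.47 = 0 (operand ≠ 0)
(not y ∧ y) = min(0, 0.47) = 0
(x ∧ y) = min(0.23, 0.47) = 0.23
(x → (x ∧ y)): 0.23 ≤ 0.23, so result = 1
((not y ∧ y) ∧ (x → (x ∧ y))) = min(0, 1) = 0
((((x → y) ∧ y) ∧ x) ∨ ((not y ∧ y) ∧ (x → (x ∧ y)))) = max(0.23, 0) = 0.23
((y ∨ (not y → y)) ∧ ((((x → y) ∧ y) ∧ x) ∨ ((not y ∧ y) ∧ (x → (x ∧ y))))) = min(1, 0.23) = 0.23
((y ∨ x) ∨ ((y ∨ (not y → y)) ∧ ((((x → y) ∧ y) ∧ x) ∨ ((not y ∧ y) ∧ (x → (x ∧ y)))))) = max(0.47, 0.23) = 0.47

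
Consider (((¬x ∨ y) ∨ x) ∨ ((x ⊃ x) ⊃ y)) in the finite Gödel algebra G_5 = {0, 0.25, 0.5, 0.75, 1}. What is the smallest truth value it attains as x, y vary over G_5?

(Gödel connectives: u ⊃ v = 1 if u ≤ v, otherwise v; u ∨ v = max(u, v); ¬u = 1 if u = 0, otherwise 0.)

0.25

The minimum is attained at x = 0.25, y = 0:
  ¬x: Gödel ¬ of 0.25 = 0 (operand ≠ 0)
  (¬x ∨ y) = max(0, 0) = 0
  ((¬x ∨ y) ∨ x) = max(0, 0.25) = 0.25
  (x ⊃ x): 0.25 ≤ 0.25, so result = 1
  ((x ⊃ x) ⊃ y): 1 > 0, so result = 0
  (((¬x ∨ y) ∨ x) ∨ ((x ⊃ x) ⊃ y)) = max(0.25, 0) = 0.25
Checking all 25 assignments confirms none give a value below 0.25.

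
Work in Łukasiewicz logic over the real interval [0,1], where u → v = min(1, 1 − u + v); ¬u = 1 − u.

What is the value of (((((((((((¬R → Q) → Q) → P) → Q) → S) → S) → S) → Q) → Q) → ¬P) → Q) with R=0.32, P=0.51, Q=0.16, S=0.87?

¬R: Łukasiewicz ¬ gives 1 − 0.32 = 0.68
(¬R → Q): min(1, 1 − 0.68 + 0.16) = 0.48
((¬R → Q) → Q): min(1, 1 − 0.48 + 0.16) = 0.68
(((¬R → Q) → Q) → P): min(1, 1 − 0.68 + 0.51) = 0.83
((((¬R → Q) → Q) → P) → Q): min(1, 1 − 0.83 + 0.16) = 0.33
(((((¬R → Q) → Q) → P) → Q) → S): min(1, 1 − 0.33 + 0.87) = 1
((((((¬R → Q) → Q) → P) → Q) → S) → S): min(1, 1 − 1 + 0.87) = 0.87
(((((((¬R → Q) → Q) → P) → Q) → S) → S) → S): min(1, 1 − 0.87 + 0.87) = 1
((((((((¬R → Q) → Q) → P) → Q) → S) → S) → S) → Q): min(1, 1 − 1 + 0.16) = 0.16
(((((((((¬R → Q) → Q) → P) → Q) → S) → S) → S) → Q) → Q): min(1, 1 − 0.16 + 0.16) = 1
¬P: Łukasiewicz ¬ gives 1 − 0.51 = 0.49
((((((((((¬R → Q) → Q) → P) → Q) → S) → S) → S) → Q) → Q) → ¬P): min(1, 1 − 1 + 0.49) = 0.49
(((((((((((¬R → Q) → Q) → P) → Q) → S) → S) → S) → Q) → Q) → ¬P) → Q): min(1, 1 − 0.49 + 0.16) = 0.67

0.67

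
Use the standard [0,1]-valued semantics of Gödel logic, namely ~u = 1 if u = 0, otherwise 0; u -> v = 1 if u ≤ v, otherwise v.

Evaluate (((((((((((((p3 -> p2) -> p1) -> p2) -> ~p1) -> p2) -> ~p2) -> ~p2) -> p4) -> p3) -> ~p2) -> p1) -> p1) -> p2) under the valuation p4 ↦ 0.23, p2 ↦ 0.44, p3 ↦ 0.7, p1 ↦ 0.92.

0.44

(p3 -> p2): 0.7 > 0.44, so result = 0.44
((p3 -> p2) -> p1): 0.44 ≤ 0.92, so result = 1
(((p3 -> p2) -> p1) -> p2): 1 > 0.44, so result = 0.44
~p1: Gödel ¬ of 0.92 = 0 (operand ≠ 0)
((((p3 -> p2) -> p1) -> p2) -> ~p1): 0.44 > 0, so result = 0
(((((p3 -> p2) -> p1) -> p2) -> ~p1) -> p2): 0 ≤ 0.44, so result = 1
~p2: Gödel ¬ of 0.44 = 0 (operand ≠ 0)
((((((p3 -> p2) -> p1) -> p2) -> ~p1) -> p2) -> ~p2): 1 > 0, so result = 0
~p2: Gödel ¬ of 0.44 = 0 (operand ≠ 0)
(((((((p3 -> p2) -> p1) -> p2) -> ~p1) -> p2) -> ~p2) -> ~p2): 0 ≤ 0, so result = 1
((((((((p3 -> p2) -> p1) -> p2) -> ~p1) -> p2) -> ~p2) -> ~p2) -> p4): 1 > 0.23, so result = 0.23
(((((((((p3 -> p2) -> p1) -> p2) -> ~p1) -> p2) -> ~p2) -> ~p2) -> p4) -> p3): 0.23 ≤ 0.7, so result = 1
~p2: Gödel ¬ of 0.44 = 0 (operand ≠ 0)
((((((((((p3 -> p2) -> p1) -> p2) -> ~p1) -> p2) -> ~p2) -> ~p2) -> p4) -> p3) -> ~p2): 1 > 0, so result = 0
(((((((((((p3 -> p2) -> p1) -> p2) -> ~p1) -> p2) -> ~p2) -> ~p2) -> p4) -> p3) -> ~p2) -> p1): 0 ≤ 0.92, so result = 1
((((((((((((p3 -> p2) -> p1) -> p2) -> ~p1) -> p2) -> ~p2) -> ~p2) -> p4) -> p3) -> ~p2) -> p1) -> p1): 1 > 0.92, so result = 0.92
(((((((((((((p3 -> p2) -> p1) -> p2) -> ~p1) -> p2) -> ~p2) -> ~p2) -> p4) -> p3) -> ~p2) -> p1) -> p1) -> p2): 0.92 > 0.44, so result = 0.44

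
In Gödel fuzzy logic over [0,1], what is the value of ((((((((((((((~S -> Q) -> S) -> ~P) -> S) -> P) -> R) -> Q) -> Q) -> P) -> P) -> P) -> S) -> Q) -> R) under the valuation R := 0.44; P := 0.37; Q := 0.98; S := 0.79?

~S: Gödel ¬ of 0.79 = 0 (operand ≠ 0)
(~S -> Q): 0 ≤ 0.98, so result = 1
((~S -> Q) -> S): 1 > 0.79, so result = 0.79
~P: Gödel ¬ of 0.37 = 0 (operand ≠ 0)
(((~S -> Q) -> S) -> ~P): 0.79 > 0, so result = 0
((((~S -> Q) -> S) -> ~P) -> S): 0 ≤ 0.79, so result = 1
(((((~S -> Q) -> S) -> ~P) -> S) -> P): 1 > 0.37, so result = 0.37
((((((~S -> Q) -> S) -> ~P) -> S) -> P) -> R): 0.37 ≤ 0.44, so result = 1
(((((((~S -> Q) -> S) -> ~P) -> S) -> P) -> R) -> Q): 1 > 0.98, so result = 0.98
((((((((~S -> Q) -> S) -> ~P) -> S) -> P) -> R) -> Q) -> Q): 0.98 ≤ 0.98, so result = 1
(((((((((~S -> Q) -> S) -> ~P) -> S) -> P) -> R) -> Q) -> Q) -> P): 1 > 0.37, so result = 0.37
((((((((((~S -> Q) -> S) -> ~P) -> S) -> P) -> R) -> Q) -> Q) -> P) -> P): 0.37 ≤ 0.37, so result = 1
(((((((((((~S -> Q) -> S) -> ~P) -> S) -> P) -> R) -> Q) -> Q) -> P) -> P) -> P): 1 > 0.37, so result = 0.37
((((((((((((~S -> Q) -> S) -> ~P) -> S) -> P) -> R) -> Q) -> Q) -> P) -> P) -> P) -> S): 0.37 ≤ 0.79, so result = 1
(((((((((((((~S -> Q) -> S) -> ~P) -> S) -> P) -> R) -> Q) -> Q) -> P) -> P) -> P) -> S) -> Q): 1 > 0.98, so result = 0.98
((((((((((((((~S -> Q) -> S) -> ~P) -> S) -> P) -> R) -> Q) -> Q) -> P) -> P) -> P) -> S) -> Q) -> R): 0.98 > 0.44, so result = 0.44

0.44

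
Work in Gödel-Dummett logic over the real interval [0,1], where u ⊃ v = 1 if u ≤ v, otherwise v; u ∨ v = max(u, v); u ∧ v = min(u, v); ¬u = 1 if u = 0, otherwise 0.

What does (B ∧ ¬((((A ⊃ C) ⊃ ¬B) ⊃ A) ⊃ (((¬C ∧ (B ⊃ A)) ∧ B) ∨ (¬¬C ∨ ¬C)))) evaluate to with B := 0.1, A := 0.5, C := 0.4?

(A ⊃ C): 0.5 > 0.4, so result = 0.4
¬B: Gödel ¬ of 0.1 = 0 (operand ≠ 0)
((A ⊃ C) ⊃ ¬B): 0.4 > 0, so result = 0
(((A ⊃ C) ⊃ ¬B) ⊃ A): 0 ≤ 0.5, so result = 1
¬C: Gödel ¬ of 0.4 = 0 (operand ≠ 0)
(B ⊃ A): 0.1 ≤ 0.5, so result = 1
(¬C ∧ (B ⊃ A)) = min(0, 1) = 0
((¬C ∧ (B ⊃ A)) ∧ B) = min(0, 0.1) = 0
¬C: Gödel ¬ of 0.4 = 0 (operand ≠ 0)
¬¬C: Gödel ¬ of 0 = 1 (operand is 0)
¬C: Gödel ¬ of 0.4 = 0 (operand ≠ 0)
(¬¬C ∨ ¬C) = max(1, 0) = 1
(((¬C ∧ (B ⊃ A)) ∧ B) ∨ (¬¬C ∨ ¬C)) = max(0, 1) = 1
((((A ⊃ C) ⊃ ¬B) ⊃ A) ⊃ (((¬C ∧ (B ⊃ A)) ∧ B) ∨ (¬¬C ∨ ¬C))): 1 ≤ 1, so result = 1
¬((((A ⊃ C) ⊃ ¬B) ⊃ A) ⊃ (((¬C ∧ (B ⊃ A)) ∧ B) ∨ (¬¬C ∨ ¬C))): Gödel ¬ of 1 = 0 (operand ≠ 0)
(B ∧ ¬((((A ⊃ C) ⊃ ¬B) ⊃ A) ⊃ (((¬C ∧ (B ⊃ A)) ∧ B) ∨ (¬¬C ∨ ¬C)))) = min(0.1, 0) = 0

0.00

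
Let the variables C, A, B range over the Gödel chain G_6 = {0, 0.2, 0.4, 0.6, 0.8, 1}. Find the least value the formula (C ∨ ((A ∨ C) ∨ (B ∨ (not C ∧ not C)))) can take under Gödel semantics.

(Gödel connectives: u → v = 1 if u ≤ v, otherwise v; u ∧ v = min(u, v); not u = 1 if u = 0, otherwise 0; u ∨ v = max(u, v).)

0.20

The minimum is attained at C = 0.2, A = 0, B = 0:
  (A ∨ C) = max(0, 0.2) = 0.2
  not C: Gödel ¬ of 0.2 = 0 (operand ≠ 0)
  not C: Gödel ¬ of 0.2 = 0 (operand ≠ 0)
  (not C ∧ not C) = min(0, 0) = 0
  (B ∨ (not C ∧ not C)) = max(0, 0) = 0
  ((A ∨ C) ∨ (B ∨ (not C ∧ not C))) = max(0.2, 0) = 0.2
  (C ∨ ((A ∨ C) ∨ (B ∨ (not C ∧ not C)))) = max(0.2, 0.2) = 0.2
Checking all 216 assignments confirms none give a value below 0.20.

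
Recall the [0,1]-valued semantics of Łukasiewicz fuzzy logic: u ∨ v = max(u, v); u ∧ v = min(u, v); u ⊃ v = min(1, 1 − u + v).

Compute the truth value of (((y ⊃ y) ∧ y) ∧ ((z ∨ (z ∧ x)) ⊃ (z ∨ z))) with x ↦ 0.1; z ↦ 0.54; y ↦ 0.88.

0.88

(y ⊃ y): min(1, 1 − 0.88 + 0.88) = 1
((y ⊃ y) ∧ y) = min(1, 0.88) = 0.88
(z ∧ x) = min(0.54, 0.1) = 0.1
(z ∨ (z ∧ x)) = max(0.54, 0.1) = 0.54
(z ∨ z) = max(0.54, 0.54) = 0.54
((z ∨ (z ∧ x)) ⊃ (z ∨ z)): min(1, 1 − 0.54 + 0.54) = 1
(((y ⊃ y) ∧ y) ∧ ((z ∨ (z ∧ x)) ⊃ (z ∨ z))) = min(0.88, 1) = 0.88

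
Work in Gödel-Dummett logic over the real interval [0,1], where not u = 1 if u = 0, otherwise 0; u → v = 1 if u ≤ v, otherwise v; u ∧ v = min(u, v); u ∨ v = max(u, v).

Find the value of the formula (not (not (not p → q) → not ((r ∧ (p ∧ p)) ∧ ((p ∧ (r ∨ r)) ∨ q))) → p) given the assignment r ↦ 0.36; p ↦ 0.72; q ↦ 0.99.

1.00

not p: Gödel ¬ of 0.72 = 0 (operand ≠ 0)
(not p → q): 0 ≤ 0.99, so result = 1
not (not p → q): Gödel ¬ of 1 = 0 (operand ≠ 0)
(p ∧ p) = min(0.72, 0.72) = 0.72
(r ∧ (p ∧ p)) = min(0.36, 0.72) = 0.36
(r ∨ r) = max(0.36, 0.36) = 0.36
(p ∧ (r ∨ r)) = min(0.72, 0.36) = 0.36
((p ∧ (r ∨ r)) ∨ q) = max(0.36, 0.99) = 0.99
((r ∧ (p ∧ p)) ∧ ((p ∧ (r ∨ r)) ∨ q)) = min(0.36, 0.99) = 0.36
not ((r ∧ (p ∧ p)) ∧ ((p ∧ (r ∨ r)) ∨ q)): Gödel ¬ of 0.36 = 0 (operand ≠ 0)
(not (not p → q) → not ((r ∧ (p ∧ p)) ∧ ((p ∧ (r ∨ r)) ∨ q))): 0 ≤ 0, so result = 1
not (not (not p → q) → not ((r ∧ (p ∧ p)) ∧ ((p ∧ (r ∨ r)) ∨ q))): Gödel ¬ of 1 = 0 (operand ≠ 0)
(not (not (not p → q) → not ((r ∧ (p ∧ p)) ∧ ((p ∧ (r ∨ r)) ∨ q))) → p): 0 ≤ 0.72, so result = 1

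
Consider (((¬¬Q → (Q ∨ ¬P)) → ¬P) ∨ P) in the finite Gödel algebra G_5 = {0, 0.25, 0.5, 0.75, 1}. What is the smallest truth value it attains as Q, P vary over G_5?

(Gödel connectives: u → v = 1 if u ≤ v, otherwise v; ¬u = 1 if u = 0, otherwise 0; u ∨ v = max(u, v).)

0.25

The minimum is attained at Q = 0, P = 0.25:
  ¬Q: Gödel ¬ of 0 = 1 (operand is 0)
  ¬¬Q: Gödel ¬ of 1 = 0 (operand ≠ 0)
  ¬P: Gödel ¬ of 0.25 = 0 (operand ≠ 0)
  (Q ∨ ¬P) = max(0, 0) = 0
  (¬¬Q → (Q ∨ ¬P)): 0 ≤ 0, so result = 1
  ¬P: Gödel ¬ of 0.25 = 0 (operand ≠ 0)
  ((¬¬Q → (Q ∨ ¬P)) → ¬P): 1 > 0, so result = 0
  (((¬¬Q → (Q ∨ ¬P)) → ¬P) ∨ P) = max(0, 0.25) = 0.25
Checking all 25 assignments confirms none give a value below 0.25.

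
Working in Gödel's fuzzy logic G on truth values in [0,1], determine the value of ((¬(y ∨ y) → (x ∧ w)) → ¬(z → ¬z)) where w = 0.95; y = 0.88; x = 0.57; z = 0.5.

1.00

(y ∨ y) = max(0.88, 0.88) = 0.88
¬(y ∨ y): Gödel ¬ of 0.88 = 0 (operand ≠ 0)
(x ∧ w) = min(0.57, 0.95) = 0.57
(¬(y ∨ y) → (x ∧ w)): 0 ≤ 0.57, so result = 1
¬z: Gödel ¬ of 0.5 = 0 (operand ≠ 0)
(z → ¬z): 0.5 > 0, so result = 0
¬(z → ¬z): Gödel ¬ of 0 = 1 (operand is 0)
((¬(y ∨ y) → (x ∧ w)) → ¬(z → ¬z)): 1 ≤ 1, so result = 1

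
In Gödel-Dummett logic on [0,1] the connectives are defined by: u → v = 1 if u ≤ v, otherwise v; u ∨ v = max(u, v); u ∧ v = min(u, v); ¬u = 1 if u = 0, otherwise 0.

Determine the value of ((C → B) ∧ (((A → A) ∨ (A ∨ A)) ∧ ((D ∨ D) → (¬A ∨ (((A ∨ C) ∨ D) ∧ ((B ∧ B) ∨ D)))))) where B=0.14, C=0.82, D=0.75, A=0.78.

0.14

(C → B): 0.82 > 0.14, so result = 0.14
(A → A): 0.78 ≤ 0.78, so result = 1
(A ∨ A) = max(0.78, 0.78) = 0.78
((A → A) ∨ (A ∨ A)) = max(1, 0.78) = 1
(D ∨ D) = max(0.75, 0.75) = 0.75
¬A: Gödel ¬ of 0.78 = 0 (operand ≠ 0)
(A ∨ C) = max(0.78, 0.82) = 0.82
((A ∨ C) ∨ D) = max(0.82, 0.75) = 0.82
(B ∧ B) = min(0.14, 0.14) = 0.14
((B ∧ B) ∨ D) = max(0.14, 0.75) = 0.75
(((A ∨ C) ∨ D) ∧ ((B ∧ B) ∨ D)) = min(0.82, 0.75) = 0.75
(¬A ∨ (((A ∨ C) ∨ D) ∧ ((B ∧ B) ∨ D))) = max(0, 0.75) = 0.75
((D ∨ D) → (¬A ∨ (((A ∨ C) ∨ D) ∧ ((B ∧ B) ∨ D)))): 0.75 ≤ 0.75, so result = 1
(((A → A) ∨ (A ∨ A)) ∧ ((D ∨ D) → (¬A ∨ (((A ∨ C) ∨ D) ∧ ((B ∧ B) ∨ D))))) = min(1, 1) = 1
((C → B) ∧ (((A → A) ∨ (A ∨ A)) ∧ ((D ∨ D) → (¬A ∨ (((A ∨ C) ∨ D) ∧ ((B ∧ B) ∨ D)))))) = min(0.14, 1) = 0.14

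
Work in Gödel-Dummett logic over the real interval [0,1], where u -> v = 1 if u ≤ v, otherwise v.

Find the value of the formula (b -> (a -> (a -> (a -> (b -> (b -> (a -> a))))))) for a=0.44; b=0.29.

(a -> a): 0.44 ≤ 0.44, so result = 1
(b -> (a -> a)): 0.29 ≤ 1, so result = 1
(b -> (b -> (a -> a))): 0.29 ≤ 1, so result = 1
(a -> (b -> (b -> (a -> a)))): 0.44 ≤ 1, so result = 1
(a -> (a -> (b -> (b -> (a -> a))))): 0.44 ≤ 1, so result = 1
(a -> (a -> (a -> (b -> (b -> (a -> a)))))): 0.44 ≤ 1, so result = 1
(b -> (a -> (a -> (a -> (b -> (b -> (a -> a))))))): 0.29 ≤ 1, so result = 1

1.00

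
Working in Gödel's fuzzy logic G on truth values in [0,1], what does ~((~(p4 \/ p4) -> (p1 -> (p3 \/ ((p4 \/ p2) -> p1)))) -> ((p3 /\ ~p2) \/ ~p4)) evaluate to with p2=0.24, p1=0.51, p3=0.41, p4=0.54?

1.00

(p4 \/ p4) = max(0.54, 0.54) = 0.54
~(p4 \/ p4): Gödel ¬ of 0.54 = 0 (operand ≠ 0)
(p4 \/ p2) = max(0.54, 0.24) = 0.54
((p4 \/ p2) -> p1): 0.54 > 0.51, so result = 0.51
(p3 \/ ((p4 \/ p2) -> p1)) = max(0.41, 0.51) = 0.51
(p1 -> (p3 \/ ((p4 \/ p2) -> p1))): 0.51 ≤ 0.51, so result = 1
(~(p4 \/ p4) -> (p1 -> (p3 \/ ((p4 \/ p2) -> p1)))): 0 ≤ 1, so result = 1
~p2: Gödel ¬ of 0.24 = 0 (operand ≠ 0)
(p3 /\ ~p2) = min(0.41, 0) = 0
~p4: Gödel ¬ of 0.54 = 0 (operand ≠ 0)
((p3 /\ ~p2) \/ ~p4) = max(0, 0) = 0
((~(p4 \/ p4) -> (p1 -> (p3 \/ ((p4 \/ p2) -> p1)))) -> ((p3 /\ ~p2) \/ ~p4)): 1 > 0, so result = 0
~((~(p4 \/ p4) -> (p1 -> (p3 \/ ((p4 \/ p2) -> p1)))) -> ((p3 /\ ~p2) \/ ~p4)): Gödel ¬ of 0 = 1 (operand is 0)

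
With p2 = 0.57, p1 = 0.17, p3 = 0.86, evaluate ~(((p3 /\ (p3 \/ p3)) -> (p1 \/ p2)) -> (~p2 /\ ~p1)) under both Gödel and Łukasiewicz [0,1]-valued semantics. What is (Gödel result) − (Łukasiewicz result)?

0.72

Gödel evaluation:
  (p3 \/ p3) = max(0.86, 0.86) = 0.86
  (p3 /\ (p3 \/ p3)) = min(0.86, 0.86) = 0.86
  (p1 \/ p2) = max(0.17, 0.57) = 0.57
  ((p3 /\ (p3 \/ p3)) -> (p1 \/ p2)): 0.86 > 0.57, so result = 0.57
  ~p2: Gödel ¬ of 0.57 = 0 (operand ≠ 0)
  ~p1: Gödel ¬ of 0.17 = 0 (operand ≠ 0)
  (~p2 /\ ~p1) = min(0, 0) = 0
  (((p3 /\ (p3 \/ p3)) -> (p1 \/ p2)) -> (~p2 /\ ~p1)): 0.57 > 0, so result = 0
  ~(((p3 /\ (p3 \/ p3)) -> (p1 \/ p2)) -> (~p2 /\ ~p1)): Gödel ¬ of 0 = 1 (operand is 0)
  Gödel value = 1
Łukasiewicz evaluation:
  (p3 \/ p3) = max(0.86, 0.86) = 0.86
  (p3 /\ (p3 \/ p3)) = min(0.86, 0.86) = 0.86
  (p1 \/ p2) = max(0.17, 0.57) = 0.57
  ((p3 /\ (p3 \/ p3)) -> (p1 \/ p2)): min(1, 1 − 0.86 + 0.57) = 0.71
  ~p2: Łukasiewicz ¬ gives 1 − 0.57 = 0.43
  ~p1: Łukasiewicz ¬ gives 1 − 0.17 = 0.83
  (~p2 /\ ~p1) = min(0.43, 0.83) = 0.43
  (((p3 /\ (p3 \/ p3)) -> (p1 \/ p2)) -> (~p2 /\ ~p1)): min(1, 1 − 0.71 + 0.43) = 0.72
  ~(((p3 /\ (p3 \/ p3)) -> (p1 \/ p2)) -> (~p2 /\ ~p1)): Łukasiewicz ¬ gives 1 − 0.72 = 0.28
  Łukasiewicz value = 0.28
Difference: 1 − 0.28 = 0.72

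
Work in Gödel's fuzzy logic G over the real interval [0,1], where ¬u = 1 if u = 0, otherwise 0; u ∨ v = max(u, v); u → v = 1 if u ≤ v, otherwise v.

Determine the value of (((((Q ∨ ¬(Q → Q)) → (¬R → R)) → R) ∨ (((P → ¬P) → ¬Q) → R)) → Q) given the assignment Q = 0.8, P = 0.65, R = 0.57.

1.00

(Q → Q): 0.8 ≤ 0.8, so result = 1
¬(Q → Q): Gödel ¬ of 1 = 0 (operand ≠ 0)
(Q ∨ ¬(Q → Q)) = max(0.8, 0) = 0.8
¬R: Gödel ¬ of 0.57 = 0 (operand ≠ 0)
(¬R → R): 0 ≤ 0.57, so result = 1
((Q ∨ ¬(Q → Q)) → (¬R → R)): 0.8 ≤ 1, so result = 1
(((Q ∨ ¬(Q → Q)) → (¬R → R)) → R): 1 > 0.57, so result = 0.57
¬P: Gödel ¬ of 0.65 = 0 (operand ≠ 0)
(P → ¬P): 0.65 > 0, so result = 0
¬Q: Gödel ¬ of 0.8 = 0 (operand ≠ 0)
((P → ¬P) → ¬Q): 0 ≤ 0, so result = 1
(((P → ¬P) → ¬Q) → R): 1 > 0.57, so result = 0.57
((((Q ∨ ¬(Q → Q)) → (¬R → R)) → R) ∨ (((P → ¬P) → ¬Q) → R)) = max(0.57, 0.57) = 0.57
(((((Q ∨ ¬(Q → Q)) → (¬R → R)) → R) ∨ (((P → ¬P) → ¬Q) → R)) → Q): 0.57 ≤ 0.8, so result = 1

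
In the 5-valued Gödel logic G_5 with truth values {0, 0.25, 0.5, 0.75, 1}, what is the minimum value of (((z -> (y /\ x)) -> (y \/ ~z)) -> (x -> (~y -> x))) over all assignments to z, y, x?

1.00

Every assignment gives 1. For instance at z = 0, y = 0, x = 0:
  (y /\ x) = min(0, 0) = 0
  (z -> (y /\ x)): 0 ≤ 0, so result = 1
  ~z: Gödel ¬ of 0 = 1 (operand is 0)
  (y \/ ~z) = max(0, 1) = 1
  ((z -> (y /\ x)) -> (y \/ ~z)): 1 ≤ 1, so result = 1
  ~y: Gödel ¬ of 0 = 1 (operand is 0)
  (~y -> x): 1 > 0, so result = 0
  (x -> (~y -> x)): 0 ≤ 0, so result = 1
  (((z -> (y /\ x)) -> (y \/ ~z)) -> (x -> (~y -> x))): 1 ≤ 1, so result = 1
All 125 assignments give value 1 — the formula is a G_5-tautology.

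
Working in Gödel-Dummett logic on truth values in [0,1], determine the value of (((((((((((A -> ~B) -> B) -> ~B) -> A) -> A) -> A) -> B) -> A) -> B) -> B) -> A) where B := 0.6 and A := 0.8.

0.80

~B: Gödel ¬ of 0.6 = 0 (operand ≠ 0)
(A -> ~B): 0.8 > 0, so result = 0
((A -> ~B) -> B): 0 ≤ 0.6, so result = 1
~B: Gödel ¬ of 0.6 = 0 (operand ≠ 0)
(((A -> ~B) -> B) -> ~B): 1 > 0, so result = 0
((((A -> ~B) -> B) -> ~B) -> A): 0 ≤ 0.8, so result = 1
(((((A -> ~B) -> B) -> ~B) -> A) -> A): 1 > 0.8, so result = 0.8
((((((A -> ~B) -> B) -> ~B) -> A) -> A) -> A): 0.8 ≤ 0.8, so result = 1
(((((((A -> ~B) -> B) -> ~B) -> A) -> A) -> A) -> B): 1 > 0.6, so result = 0.6
((((((((A -> ~B) -> B) -> ~B) -> A) -> A) -> A) -> B) -> A): 0.6 ≤ 0.8, so result = 1
(((((((((A -> ~B) -> B) -> ~B) -> A) -> A) -> A) -> B) -> A) -> B): 1 > 0.6, so result = 0.6
((((((((((A -> ~B) -> B) -> ~B) -> A) -> A) -> A) -> B) -> A) -> B) -> B): 0.6 ≤ 0.6, so result = 1
(((((((((((A -> ~B) -> B) -> ~B) -> A) -> A) -> A) -> B) -> A) -> B) -> B) -> A): 1 > 0.8, so result = 0.8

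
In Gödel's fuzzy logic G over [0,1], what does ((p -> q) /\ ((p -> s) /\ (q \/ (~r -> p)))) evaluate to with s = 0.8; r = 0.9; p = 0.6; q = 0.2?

(p -> q): 0.6 > 0.2, so result = 0.2
(p -> s): 0.6 ≤ 0.8, so result = 1
~r: Gödel ¬ of 0.9 = 0 (operand ≠ 0)
(~r -> p): 0 ≤ 0.6, so result = 1
(q \/ (~r -> p)) = max(0.2, 1) = 1
((p -> s) /\ (q \/ (~r -> p))) = min(1, 1) = 1
((p -> q) /\ ((p -> s) /\ (q \/ (~r -> p)))) = min(0.2, 1) = 0.2

0.20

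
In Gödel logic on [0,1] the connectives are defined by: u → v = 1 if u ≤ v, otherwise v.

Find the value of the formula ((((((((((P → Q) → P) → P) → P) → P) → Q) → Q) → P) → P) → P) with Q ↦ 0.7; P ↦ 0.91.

(P → Q): 0.91 > 0.7, so result = 0.7
((P → Q) → P): 0.7 ≤ 0.91, so result = 1
(((P → Q) → P) → P): 1 > 0.91, so result = 0.91
((((P → Q) → P) → P) → P): 0.91 ≤ 0.91, so result = 1
(((((P → Q) → P) → P) → P) → P): 1 > 0.91, so result = 0.91
((((((P → Q) → P) → P) → P) → P) → Q): 0.91 > 0.7, so result = 0.7
(((((((P → Q) → P) → P) → P) → P) → Q) → Q): 0.7 ≤ 0.7, so result = 1
((((((((P → Q) → P) → P) → P) → P) → Q) → Q) → P): 1 > 0.91, so result = 0.91
(((((((((P → Q) → P) → P) → P) → P) → Q) → Q) → P) → P): 0.91 ≤ 0.91, so result = 1
((((((((((P → Q) → P) → P) → P) → P) → Q) → Q) → P) → P) → P): 1 > 0.91, so result = 0.91

0.91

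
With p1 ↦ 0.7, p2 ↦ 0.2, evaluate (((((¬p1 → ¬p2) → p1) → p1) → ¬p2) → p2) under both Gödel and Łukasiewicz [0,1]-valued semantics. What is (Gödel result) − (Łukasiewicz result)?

Gödel evaluation:
  ¬p1: Gödel ¬ of 0.7 = 0 (operand ≠ 0)
  ¬p2: Gödel ¬ of 0.2 = 0 (operand ≠ 0)
  (¬p1 → ¬p2): 0 ≤ 0, so result = 1
  ((¬p1 → ¬p2) → p1): 1 > 0.7, so result = 0.7
  (((¬p1 → ¬p2) → p1) → p1): 0.7 ≤ 0.7, so result = 1
  ¬p2: Gödel ¬ of 0.2 = 0 (operand ≠ 0)
  ((((¬p1 → ¬p2) → p1) → p1) → ¬p2): 1 > 0, so result = 0
  (((((¬p1 → ¬p2) → p1) → p1) → ¬p2) → p2): 0 ≤ 0.2, so result = 1
  Gödel value = 1
Łukasiewicz evaluation:
  ¬p1: Łukasiewicz ¬ gives 1 − 0.7 = 0.3
  ¬p2: Łukasiewicz ¬ gives 1 − 0.2 = 0.8
  (¬p1 → ¬p2): min(1, 1 − 0.3 + 0.8) = 1
  ((¬p1 → ¬p2) → p1): min(1, 1 − 1 + 0.7) = 0.7
  (((¬p1 → ¬p2) → p1) → p1): min(1, 1 − 0.7 + 0.7) = 1
  ¬p2: Łukasiewicz ¬ gives 1 − 0.2 = 0.8
  ((((¬p1 → ¬p2) → p1) → p1) → ¬p2): min(1, 1 − 1 + 0.8) = 0.8
  (((((¬p1 → ¬p2) → p1) → p1) → ¬p2) → p2): min(1, 1 − 0.8 + 0.2) = 0.4
  Łukasiewicz value = 0.4
Difference: 1 − 0.4 = 0.60

0.60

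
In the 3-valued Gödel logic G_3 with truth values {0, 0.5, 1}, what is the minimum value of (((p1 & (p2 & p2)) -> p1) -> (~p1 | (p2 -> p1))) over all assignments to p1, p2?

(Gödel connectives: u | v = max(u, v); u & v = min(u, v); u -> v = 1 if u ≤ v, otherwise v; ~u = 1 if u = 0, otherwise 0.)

0.50

The minimum is attained at p1 = 0.5, p2 = 1:
  (p2 & p2) = min(1, 1) = 1
  (p1 & (p2 & p2)) = min(0.5, 1) = 0.5
  ((p1 & (p2 & p2)) -> p1): 0.5 ≤ 0.5, so result = 1
  ~p1: Gödel ¬ of 0.5 = 0 (operand ≠ 0)
  (p2 -> p1): 1 > 0.5, so result = 0.5
  (~p1 | (p2 -> p1)) = max(0, 0.5) = 0.5
  (((p1 & (p2 & p2)) -> p1) -> (~p1 | (p2 -> p1))): 1 > 0.5, so result = 0.5
Checking all 9 assignments confirms none give a value below 0.50.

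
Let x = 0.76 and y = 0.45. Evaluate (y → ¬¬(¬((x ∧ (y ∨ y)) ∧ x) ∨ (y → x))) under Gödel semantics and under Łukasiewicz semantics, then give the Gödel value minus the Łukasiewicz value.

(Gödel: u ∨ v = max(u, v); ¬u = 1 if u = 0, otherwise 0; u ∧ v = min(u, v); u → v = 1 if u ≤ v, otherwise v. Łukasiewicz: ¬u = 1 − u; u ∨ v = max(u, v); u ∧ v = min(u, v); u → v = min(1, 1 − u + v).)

0.00

Gödel evaluation:
  (y ∨ y) = max(0.45, 0.45) = 0.45
  (x ∧ (y ∨ y)) = min(0.76, 0.45) = 0.45
  ((x ∧ (y ∨ y)) ∧ x) = min(0.45, 0.76) = 0.45
  ¬((x ∧ (y ∨ y)) ∧ x): Gödel ¬ of 0.45 = 0 (operand ≠ 0)
  (y → x): 0.45 ≤ 0.76, so result = 1
  (¬((x ∧ (y ∨ y)) ∧ x) ∨ (y → x)) = max(0, 1) = 1
  ¬(¬((x ∧ (y ∨ y)) ∧ x) ∨ (y → x)): Gödel ¬ of 1 = 0 (operand ≠ 0)
  ¬¬(¬((x ∧ (y ∨ y)) ∧ x) ∨ (y → x)): Gödel ¬ of 0 = 1 (operand is 0)
  (y → ¬¬(¬((x ∧ (y ∨ y)) ∧ x) ∨ (y → x))): 0.45 ≤ 1, so result = 1
  Gödel value = 1
Łukasiewicz evaluation:
  (y ∨ y) = max(0.45, 0.45) = 0.45
  (x ∧ (y ∨ y)) = min(0.76, 0.45) = 0.45
  ((x ∧ (y ∨ y)) ∧ x) = min(0.45, 0.76) = 0.45
  ¬((x ∧ (y ∨ y)) ∧ x): Łukasiewicz ¬ gives 1 − 0.45 = 0.55
  (y → x): min(1, 1 − 0.45 + 0.76) = 1
  (¬((x ∧ (y ∨ y)) ∧ x) ∨ (y → x)) = max(0.55, 1) = 1
  ¬(¬((x ∧ (y ∨ y)) ∧ x) ∨ (y → x)): Łukasiewicz ¬ gives 1 − 1 = 0
  ¬¬(¬((x ∧ (y ∨ y)) ∧ x) ∨ (y → x)): Łukasiewicz ¬ gives 1 − 0 = 1
  (y → ¬¬(¬((x ∧ (y ∨ y)) ∧ x) ∨ (y → x))): min(1, 1 − 0.45 + 1) = 1
  Łukasiewicz value = 1
Difference: 1 − 1 = 0.00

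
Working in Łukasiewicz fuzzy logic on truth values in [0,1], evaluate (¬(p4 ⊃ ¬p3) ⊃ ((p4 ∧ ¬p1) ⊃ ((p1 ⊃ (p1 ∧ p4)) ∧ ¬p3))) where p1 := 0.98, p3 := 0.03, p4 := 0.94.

1.00

¬p3: Łukasiewicz ¬ gives 1 − 0.03 = 0.97
(p4 ⊃ ¬p3): min(1, 1 − 0.94 + 0.97) = 1
¬(p4 ⊃ ¬p3): Łukasiewicz ¬ gives 1 − 1 = 0
¬p1: Łukasiewicz ¬ gives 1 − 0.98 = 0.02
(p4 ∧ ¬p1) = min(0.94, 0.02) = 0.02
(p1 ∧ p4) = min(0.98, 0.94) = 0.94
(p1 ⊃ (p1 ∧ p4)): min(1, 1 − 0.98 + 0.94) = 0.96
¬p3: Łukasiewicz ¬ gives 1 − 0.03 = 0.97
((p1 ⊃ (p1 ∧ p4)) ∧ ¬p3) = min(0.96, 0.97) = 0.96
((p4 ∧ ¬p1) ⊃ ((p1 ⊃ (p1 ∧ p4)) ∧ ¬p3)): min(1, 1 − 0.02 + 0.96) = 1
(¬(p4 ⊃ ¬p3) ⊃ ((p4 ∧ ¬p1) ⊃ ((p1 ⊃ (p1 ∧ p4)) ∧ ¬p3))): min(1, 1 − 0 + 1) = 1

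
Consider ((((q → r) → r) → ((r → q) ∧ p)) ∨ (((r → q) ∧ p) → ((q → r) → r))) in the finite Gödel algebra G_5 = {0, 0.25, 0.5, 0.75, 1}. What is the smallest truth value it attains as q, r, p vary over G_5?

Every assignment gives 1. For instance at q = 0, r = 0, p = 0:
  (q → r): 0 ≤ 0, so result = 1
  ((q → r) → r): 1 > 0, so result = 0
  (r → q): 0 ≤ 0, so result = 1
  ((r → q) ∧ p) = min(1, 0) = 0
  (((q → r) → r) → ((r → q) ∧ p)): 0 ≤ 0, so result = 1
  (r → q): 0 ≤ 0, so result = 1
  ((r → q) ∧ p) = min(1, 0) = 0
  (q → r): 0 ≤ 0, so result = 1
  ((q → r) → r): 1 > 0, so result = 0
  (((r → q) ∧ p) → ((q → r) → r)): 0 ≤ 0, so result = 1
  ((((q → r) → r) → ((r → q) ∧ p)) ∨ (((r → q) ∧ p) → ((q → r) → r))) = max(1, 1) = 1
All 125 assignments give value 1 — the formula is a G_5-tautology.

1.00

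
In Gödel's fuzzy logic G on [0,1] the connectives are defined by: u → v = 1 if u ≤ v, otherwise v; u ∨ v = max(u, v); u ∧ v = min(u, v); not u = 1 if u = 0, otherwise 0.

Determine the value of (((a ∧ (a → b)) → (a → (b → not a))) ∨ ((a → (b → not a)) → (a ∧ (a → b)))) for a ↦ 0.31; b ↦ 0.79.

(a → b): 0.31 ≤ 0.79, so result = 1
(a ∧ (a → b)) = min(0.31, 1) = 0.31
not a: Gödel ¬ of 0.31 = 0 (operand ≠ 0)
(b → not a): 0.79 > 0, so result = 0
(a → (b → not a)): 0.31 > 0, so result = 0
((a ∧ (a → b)) → (a → (b → not a))): 0.31 > 0, so result = 0
not a: Gödel ¬ of 0.31 = 0 (operand ≠ 0)
(b → not a): 0.79 > 0, so result = 0
(a → (b → not a)): 0.31 > 0, so result = 0
(a → b): 0.31 ≤ 0.79, so result = 1
(a ∧ (a → b)) = min(0.31, 1) = 0.31
((a → (b → not a)) → (a ∧ (a → b))): 0 ≤ 0.31, so result = 1
(((a ∧ (a → b)) → (a → (b → not a))) ∨ ((a → (b → not a)) → (a ∧ (a → b)))) = max(0, 1) = 1

1.00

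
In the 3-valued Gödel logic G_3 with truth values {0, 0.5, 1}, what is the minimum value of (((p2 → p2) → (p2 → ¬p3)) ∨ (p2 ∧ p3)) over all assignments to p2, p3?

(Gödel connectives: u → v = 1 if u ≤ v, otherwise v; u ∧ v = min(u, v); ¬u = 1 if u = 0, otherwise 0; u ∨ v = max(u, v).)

0.50

The minimum is attained at p2 = 0.5, p3 = 0.5:
  (p2 → p2): 0.5 ≤ 0.5, so result = 1
  ¬p3: Gödel ¬ of 0.5 = 0 (operand ≠ 0)
  (p2 → ¬p3): 0.5 > 0, so result = 0
  ((p2 → p2) → (p2 → ¬p3)): 1 > 0, so result = 0
  (p2 ∧ p3) = min(0.5, 0.5) = 0.5
  (((p2 → p2) → (p2 → ¬p3)) ∨ (p2 ∧ p3)) = max(0, 0.5) = 0.5
Checking all 9 assignments confirms none give a value below 0.50.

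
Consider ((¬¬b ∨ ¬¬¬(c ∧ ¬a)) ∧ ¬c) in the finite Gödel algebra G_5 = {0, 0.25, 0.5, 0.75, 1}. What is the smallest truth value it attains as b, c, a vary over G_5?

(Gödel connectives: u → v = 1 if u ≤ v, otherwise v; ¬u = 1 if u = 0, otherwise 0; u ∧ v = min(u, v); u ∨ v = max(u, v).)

The minimum is attained at b = 0, c = 0.25, a = 0:
  ¬b: Gödel ¬ of 0 = 1 (operand is 0)
  ¬¬b: Gödel ¬ of 1 = 0 (operand ≠ 0)
  ¬a: Gödel ¬ of 0 = 1 (operand is 0)
  (c ∧ ¬a) = min(0.25, 1) = 0.25
  ¬(c ∧ ¬a): Gödel ¬ of 0.25 = 0 (operand ≠ 0)
  ¬¬(c ∧ ¬a): Gödel ¬ of 0 = 1 (operand is 0)
  ¬¬¬(c ∧ ¬a): Gödel ¬ of 1 = 0 (operand ≠ 0)
  (¬¬b ∨ ¬¬¬(c ∧ ¬a)) = max(0, 0) = 0
  ¬c: Gödel ¬ of 0.25 = 0 (operand ≠ 0)
  ((¬¬b ∨ ¬¬¬(c ∧ ¬a)) ∧ ¬c) = min(0, 0) = 0
Checking all 125 assignments confirms none give a value below 0.00.

0.00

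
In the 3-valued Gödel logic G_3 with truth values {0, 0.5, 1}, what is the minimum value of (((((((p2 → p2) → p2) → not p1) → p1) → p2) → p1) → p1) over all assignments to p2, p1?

0.50

The minimum is attained at p2 = 0, p1 = 0.5:
  (p2 → p2): 0 ≤ 0, so result = 1
  ((p2 → p2) → p2): 1 > 0, so result = 0
  not p1: Gödel ¬ of 0.5 = 0 (operand ≠ 0)
  (((p2 → p2) → p2) → not p1): 0 ≤ 0, so result = 1
  ((((p2 → p2) → p2) → not p1) → p1): 1 > 0.5, so result = 0.5
  (((((p2 → p2) → p2) → not p1) → p1) → p2): 0.5 > 0, so result = 0
  ((((((p2 → p2) → p2) → not p1) → p1) → p2) → p1): 0 ≤ 0.5, so result = 1
  (((((((p2 → p2) → p2) → not p1) → p1) → p2) → p1) → p1): 1 > 0.5, so result = 0.5
Checking all 9 assignments confirms none give a value below 0.50.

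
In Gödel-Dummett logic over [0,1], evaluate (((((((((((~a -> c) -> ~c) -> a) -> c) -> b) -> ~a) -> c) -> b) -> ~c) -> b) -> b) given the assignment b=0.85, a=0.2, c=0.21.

~a: Gödel ¬ of 0.2 = 0 (operand ≠ 0)
(~a -> c): 0 ≤ 0.21, so result = 1
~c: Gödel ¬ of 0.21 = 0 (operand ≠ 0)
((~a -> c) -> ~c): 1 > 0, so result = 0
(((~a -> c) -> ~c) -> a): 0 ≤ 0.2, so result = 1
((((~a -> c) -> ~c) -> a) -> c): 1 > 0.21, so result = 0.21
(((((~a -> c) -> ~c) -> a) -> c) -> b): 0.21 ≤ 0.85, so result = 1
~a: Gödel ¬ of 0.2 = 0 (operand ≠ 0)
((((((~a -> c) -> ~c) -> a) -> c) -> b) -> ~a): 1 > 0, so result = 0
(((((((~a -> c) -> ~c) -> a) -> c) -> b) -> ~a) -> c): 0 ≤ 0.21, so result = 1
((((((((~a -> c) -> ~c) -> a) -> c) -> b) -> ~a) -> c) -> b): 1 > 0.85, so result = 0.85
~c: Gödel ¬ of 0.21 = 0 (operand ≠ 0)
(((((((((~a -> c) -> ~c) -> a) -> c) -> b) -> ~a) -> c) -> b) -> ~c): 0.85 > 0, so result = 0
((((((((((~a -> c) -> ~c) -> a) -> c) -> b) -> ~a) -> c) -> b) -> ~c) -> b): 0 ≤ 0.85, so result = 1
(((((((((((~a -> c) -> ~c) -> a) -> c) -> b) -> ~a) -> c) -> b) -> ~c) -> b) -> b): 1 > 0.85, so result = 0.85

0.85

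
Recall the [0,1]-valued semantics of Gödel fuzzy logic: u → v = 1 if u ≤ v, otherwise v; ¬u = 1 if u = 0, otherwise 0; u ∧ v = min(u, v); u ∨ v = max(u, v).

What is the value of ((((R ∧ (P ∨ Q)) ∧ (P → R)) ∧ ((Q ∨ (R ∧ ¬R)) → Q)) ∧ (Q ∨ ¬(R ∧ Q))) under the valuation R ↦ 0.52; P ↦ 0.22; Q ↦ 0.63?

(P ∨ Q) = max(0.22, 0.63) = 0.63
(R ∧ (P ∨ Q)) = min(0.52, 0.63) = 0.52
(P → R): 0.22 ≤ 0.52, so result = 1
((R ∧ (P ∨ Q)) ∧ (P → R)) = min(0.52, 1) = 0.52
¬R: Gödel ¬ of 0.52 = 0 (operand ≠ 0)
(R ∧ ¬R) = min(0.52, 0) = 0
(Q ∨ (R ∧ ¬R)) = max(0.63, 0) = 0.63
((Q ∨ (R ∧ ¬R)) → Q): 0.63 ≤ 0.63, so result = 1
(((R ∧ (P ∨ Q)) ∧ (P → R)) ∧ ((Q ∨ (R ∧ ¬R)) → Q)) = min(0.52, 1) = 0.52
(R ∧ Q) = min(0.52, 0.63) = 0.52
¬(R ∧ Q): Gödel ¬ of 0.52 = 0 (operand ≠ 0)
(Q ∨ ¬(R ∧ Q)) = max(0.63, 0) = 0.63
((((R ∧ (P ∨ Q)) ∧ (P → R)) ∧ ((Q ∨ (R ∧ ¬R)) → Q)) ∧ (Q ∨ ¬(R ∧ Q))) = min(0.52, 0.63) = 0.52

0.52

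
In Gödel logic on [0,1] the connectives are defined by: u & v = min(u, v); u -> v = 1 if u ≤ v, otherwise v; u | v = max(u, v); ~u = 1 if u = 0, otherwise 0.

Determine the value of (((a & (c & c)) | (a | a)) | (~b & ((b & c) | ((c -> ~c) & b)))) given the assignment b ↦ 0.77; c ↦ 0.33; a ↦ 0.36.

(c & c) = min(0.33, 0.33) = 0.33
(a & (c & c)) = min(0.36, 0.33) = 0.33
(a | a) = max(0.36, 0.36) = 0.36
((a & (c & c)) | (a | a)) = max(0.33, 0.36) = 0.36
~b: Gödel ¬ of 0.77 = 0 (operand ≠ 0)
(b & c) = min(0.77, 0.33) = 0.33
~c: Gödel ¬ of 0.33 = 0 (operand ≠ 0)
(c -> ~c): 0.33 > 0, so result = 0
((c -> ~c) & b) = min(0, 0.77) = 0
((b & c) | ((c -> ~c) & b)) = max(0.33, 0) = 0.33
(~b & ((b & c) | ((c -> ~c) & b))) = min(0, 0.33) = 0
(((a & (c & c)) | (a | a)) | (~b & ((b & c) | ((c -> ~c) & b)))) = max(0.36, 0) = 0.36

0.36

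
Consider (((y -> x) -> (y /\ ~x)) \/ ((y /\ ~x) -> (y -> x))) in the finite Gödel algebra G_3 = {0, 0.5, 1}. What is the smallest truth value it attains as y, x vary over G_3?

1.00

Every assignment gives 1. For instance at y = 0, x = 0:
  (y -> x): 0 ≤ 0, so result = 1
  ~x: Gödel ¬ of 0 = 1 (operand is 0)
  (y /\ ~x) = min(0, 1) = 0
  ((y -> x) -> (y /\ ~x)): 1 > 0, so result = 0
  ~x: Gödel ¬ of 0 = 1 (operand is 0)
  (y /\ ~x) = min(0, 1) = 0
  (y -> x): 0 ≤ 0, so result = 1
  ((y /\ ~x) -> (y -> x)): 0 ≤ 1, so result = 1
  (((y -> x) -> (y /\ ~x)) \/ ((y /\ ~x) -> (y -> x))) = max(0, 1) = 1
All 9 assignments give value 1 — the formula is a G_3-tautology.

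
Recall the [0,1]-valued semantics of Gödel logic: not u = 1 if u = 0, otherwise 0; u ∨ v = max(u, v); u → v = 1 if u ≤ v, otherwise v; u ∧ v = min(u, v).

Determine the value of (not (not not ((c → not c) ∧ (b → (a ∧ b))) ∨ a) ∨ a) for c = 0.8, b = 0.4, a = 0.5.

0.50

not c: Gödel ¬ of 0.8 = 0 (operand ≠ 0)
(c → not c): 0.8 > 0, so result = 0
(a ∧ b) = min(0.5, 0.4) = 0.4
(b → (a ∧ b)): 0.4 ≤ 0.4, so result = 1
((c → not c) ∧ (b → (a ∧ b))) = min(0, 1) = 0
not ((c → not c) ∧ (b → (a ∧ b))): Gödel ¬ of 0 = 1 (operand is 0)
not not ((c → not c) ∧ (b → (a ∧ b))): Gödel ¬ of 1 = 0 (operand ≠ 0)
(not not ((c → not c) ∧ (b → (a ∧ b))) ∨ a) = max(0, 0.5) = 0.5
not (not not ((c → not c) ∧ (b → (a ∧ b))) ∨ a): Gödel ¬ of 0.5 = 0 (operand ≠ 0)
(not (not not ((c → not c) ∧ (b → (a ∧ b))) ∨ a) ∨ a) = max(0, 0.5) = 0.5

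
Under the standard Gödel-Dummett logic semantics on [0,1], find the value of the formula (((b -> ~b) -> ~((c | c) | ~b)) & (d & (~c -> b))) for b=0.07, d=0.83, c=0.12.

0.83

~b: Gödel ¬ of 0.07 = 0 (operand ≠ 0)
(b -> ~b): 0.07 > 0, so result = 0
(c | c) = max(0.12, 0.12) = 0.12
~b: Gödel ¬ of 0.07 = 0 (operand ≠ 0)
((c | c) | ~b) = max(0.12, 0) = 0.12
~((c | c) | ~b): Gödel ¬ of 0.12 = 0 (operand ≠ 0)
((b -> ~b) -> ~((c | c) | ~b)): 0 ≤ 0, so result = 1
~c: Gödel ¬ of 0.12 = 0 (operand ≠ 0)
(~c -> b): 0 ≤ 0.07, so result = 1
(d & (~c -> b)) = min(0.83, 1) = 0.83
(((b -> ~b) -> ~((c | c) | ~b)) & (d & (~c -> b))) = min(1, 0.83) = 0.83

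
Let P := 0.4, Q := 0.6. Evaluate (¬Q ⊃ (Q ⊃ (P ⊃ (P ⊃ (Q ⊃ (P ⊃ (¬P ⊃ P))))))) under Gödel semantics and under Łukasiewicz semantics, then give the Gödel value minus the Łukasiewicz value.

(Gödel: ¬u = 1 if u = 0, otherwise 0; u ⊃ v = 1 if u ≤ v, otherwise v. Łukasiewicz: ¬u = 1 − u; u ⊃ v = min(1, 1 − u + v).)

0.00

Gödel evaluation:
  ¬Q: Gödel ¬ of 0.6 = 0 (operand ≠ 0)
  ¬P: Gödel ¬ of 0.4 = 0 (operand ≠ 0)
  (¬P ⊃ P): 0 ≤ 0.4, so result = 1
  (P ⊃ (¬P ⊃ P)): 0.4 ≤ 1, so result = 1
  (Q ⊃ (P ⊃ (¬P ⊃ P))): 0.6 ≤ 1, so result = 1
  (P ⊃ (Q ⊃ (P ⊃ (¬P ⊃ P)))): 0.4 ≤ 1, so result = 1
  (P ⊃ (P ⊃ (Q ⊃ (P ⊃ (¬P ⊃ P))))): 0.4 ≤ 1, so result = 1
  (Q ⊃ (P ⊃ (P ⊃ (Q ⊃ (P ⊃ (¬P ⊃ P)))))): 0.6 ≤ 1, so result = 1
  (¬Q ⊃ (Q ⊃ (P ⊃ (P ⊃ (Q ⊃ (P ⊃ (¬P ⊃ P))))))): 0 ≤ 1, so result = 1
  Gödel value = 1
Łukasiewicz evaluation:
  ¬Q: Łukasiewicz ¬ gives 1 − 0.6 = 0.4
  ¬P: Łukasiewicz ¬ gives 1 − 0.4 = 0.6
  (¬P ⊃ P): min(1, 1 − 0.6 + 0.4) = 0.8
  (P ⊃ (¬P ⊃ P)): min(1, 1 − 0.4 + 0.8) = 1
  (Q ⊃ (P ⊃ (¬P ⊃ P))): min(1, 1 − 0.6 + 1) = 1
  (P ⊃ (Q ⊃ (P ⊃ (¬P ⊃ P)))): min(1, 1 − 0.4 + 1) = 1
  (P ⊃ (P ⊃ (Q ⊃ (P ⊃ (¬P ⊃ P))))): min(1, 1 − 0.4 + 1) = 1
  (Q ⊃ (P ⊃ (P ⊃ (Q ⊃ (P ⊃ (¬P ⊃ P)))))): min(1, 1 − 0.6 + 1) = 1
  (¬Q ⊃ (Q ⊃ (P ⊃ (P ⊃ (Q ⊃ (P ⊃ (¬P ⊃ P))))))): min(1, 1 − 0.4 + 1) = 1
  Łukasiewicz value = 1
Difference: 1 − 1 = 0.00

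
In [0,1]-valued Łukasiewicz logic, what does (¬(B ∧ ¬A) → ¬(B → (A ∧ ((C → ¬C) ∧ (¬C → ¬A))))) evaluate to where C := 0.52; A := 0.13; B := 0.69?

¬A: Łukasiewicz ¬ gives 1 − 0.13 = 0.87
(B ∧ ¬A) = min(0.69, 0.87) = 0.69
¬(B ∧ ¬A): Łukasiewicz ¬ gives 1 − 0.69 = 0.31
¬C: Łukasiewicz ¬ gives 1 − 0.52 = 0.48
(C → ¬C): min(1, 1 − 0.52 + 0.48) = 0.96
¬C: Łukasiewicz ¬ gives 1 − 0.52 = 0.48
¬A: Łukasiewicz ¬ gives 1 − 0.13 = 0.87
(¬C → ¬A): min(1, 1 − 0.48 + 0.87) = 1
((C → ¬C) ∧ (¬C → ¬A)) = min(0.96, 1) = 0.96
(A ∧ ((C → ¬C) ∧ (¬C → ¬A))) = min(0.13, 0.96) = 0.13
(B → (A ∧ ((C → ¬C) ∧ (¬C → ¬A)))): min(1, 1 − 0.69 + 0.13) = 0.44
¬(B → (A ∧ ((C → ¬C) ∧ (¬C → ¬A)))): Łukasiewicz ¬ gives 1 − 0.44 = 0.56
(¬(B ∧ ¬A) → ¬(B → (A ∧ ((C → ¬C) ∧ (¬C → ¬A))))): min(1, 1 − 0.31 + 0.56) = 1

1.00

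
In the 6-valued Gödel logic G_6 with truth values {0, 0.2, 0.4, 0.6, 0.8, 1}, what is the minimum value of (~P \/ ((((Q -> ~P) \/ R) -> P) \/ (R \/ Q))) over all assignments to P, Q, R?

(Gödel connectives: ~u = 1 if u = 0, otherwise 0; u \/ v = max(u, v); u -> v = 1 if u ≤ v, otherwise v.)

The minimum is attained at P = 0.2, Q = 0, R = 0:
  ~P: Gödel ¬ of 0.2 = 0 (operand ≠ 0)
  ~P: Gödel ¬ of 0.2 = 0 (operand ≠ 0)
  (Q -> ~P): 0 ≤ 0, so result = 1
  ((Q -> ~P) \/ R) = max(1, 0) = 1
  (((Q -> ~P) \/ R) -> P): 1 > 0.2, so result = 0.2
  (R \/ Q) = max(0, 0) = 0
  ((((Q -> ~P) \/ R) -> P) \/ (R \/ Q)) = max(0.2, 0) = 0.2
  (~P \/ ((((Q -> ~P) \/ R) -> P) \/ (R \/ Q))) = max(0, 0.2) = 0.2
Checking all 216 assignments confirms none give a value below 0.20.

0.20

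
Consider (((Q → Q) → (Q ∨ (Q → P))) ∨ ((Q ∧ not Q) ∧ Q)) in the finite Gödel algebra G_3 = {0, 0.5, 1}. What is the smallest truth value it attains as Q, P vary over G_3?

The minimum is attained at Q = 0.5, P = 0:
  (Q → Q): 0.5 ≤ 0.5, so result = 1
  (Q → P): 0.5 > 0, so result = 0
  (Q ∨ (Q → P)) = max(0.5, 0) = 0.5
  ((Q → Q) → (Q ∨ (Q → P))): 1 > 0.5, so result = 0.5
  not Q: Gödel ¬ of 0.5 = 0 (operand ≠ 0)
  (Q ∧ not Q) = min(0.5, 0) = 0
  ((Q ∧ not Q) ∧ Q) = min(0, 0.5) = 0
  (((Q → Q) → (Q ∨ (Q → P))) ∨ ((Q ∧ not Q) ∧ Q)) = max(0.5, 0) = 0.5
Checking all 9 assignments confirms none give a value below 0.50.

0.50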